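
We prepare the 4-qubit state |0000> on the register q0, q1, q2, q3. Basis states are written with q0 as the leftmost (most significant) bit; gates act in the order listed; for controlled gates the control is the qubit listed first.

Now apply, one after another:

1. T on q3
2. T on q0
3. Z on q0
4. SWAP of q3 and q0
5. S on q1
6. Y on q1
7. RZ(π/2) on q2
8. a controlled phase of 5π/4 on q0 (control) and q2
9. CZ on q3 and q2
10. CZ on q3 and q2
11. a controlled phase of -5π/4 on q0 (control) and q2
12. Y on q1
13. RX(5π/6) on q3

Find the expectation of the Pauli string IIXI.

In the final state, IIXI has expectation 0. Key observation: steps 8-11 multiply out to the identity, so the circuit reduces to the remaining gates.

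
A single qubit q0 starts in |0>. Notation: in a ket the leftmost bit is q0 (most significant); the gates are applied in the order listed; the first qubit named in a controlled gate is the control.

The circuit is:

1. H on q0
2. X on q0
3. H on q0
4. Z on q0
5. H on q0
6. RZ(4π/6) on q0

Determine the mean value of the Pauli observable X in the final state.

The expectation value of X is -1/2. Key observation: gates 1-4 undo each other exactly, leaving only the rest of the circuit to track.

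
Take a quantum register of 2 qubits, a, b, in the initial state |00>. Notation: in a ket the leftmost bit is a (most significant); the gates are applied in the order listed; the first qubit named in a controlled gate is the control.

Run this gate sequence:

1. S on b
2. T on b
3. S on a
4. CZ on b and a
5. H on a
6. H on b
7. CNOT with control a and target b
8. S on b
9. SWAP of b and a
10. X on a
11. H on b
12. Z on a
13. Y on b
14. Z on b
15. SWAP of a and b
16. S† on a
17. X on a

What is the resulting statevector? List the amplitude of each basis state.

The final amplitudes are -sqrt(2)*I/2 on |00>, sqrt(2)/2 on |01>, 0 on |10>, 0 on |11>.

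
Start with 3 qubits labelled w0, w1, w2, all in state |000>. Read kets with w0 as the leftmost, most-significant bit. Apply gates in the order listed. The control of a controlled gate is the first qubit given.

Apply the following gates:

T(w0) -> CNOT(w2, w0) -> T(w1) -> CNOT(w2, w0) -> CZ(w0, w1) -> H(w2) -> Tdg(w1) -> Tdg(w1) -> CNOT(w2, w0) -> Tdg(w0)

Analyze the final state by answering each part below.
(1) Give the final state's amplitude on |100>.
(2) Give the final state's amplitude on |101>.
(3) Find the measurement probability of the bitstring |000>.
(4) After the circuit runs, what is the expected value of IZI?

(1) |100> carries amplitude 0 in the final state.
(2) The amplitude on |101> is -sqrt(2)*exp(3*I*pi/4)/2.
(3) Outcome |000> occurs with probability 1/2.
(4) In the final state, IZI has expectation 1.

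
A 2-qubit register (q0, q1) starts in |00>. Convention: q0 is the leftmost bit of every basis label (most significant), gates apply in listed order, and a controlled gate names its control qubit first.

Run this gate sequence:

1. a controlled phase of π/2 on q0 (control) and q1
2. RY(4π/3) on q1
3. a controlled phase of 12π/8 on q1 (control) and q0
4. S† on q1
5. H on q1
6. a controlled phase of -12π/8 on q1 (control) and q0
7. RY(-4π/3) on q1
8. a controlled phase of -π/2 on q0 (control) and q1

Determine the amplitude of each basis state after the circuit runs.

After the circuit, the state carries amplitude (1 - I)*(-sqrt(6) + sqrt(2)*(-1 + 2*I))/8 on |00>, (1 - I)*(sqrt(6) + sqrt(2)*(-1 + 2*I))/8 on |01>, 0 on |10>, 0 on |11>.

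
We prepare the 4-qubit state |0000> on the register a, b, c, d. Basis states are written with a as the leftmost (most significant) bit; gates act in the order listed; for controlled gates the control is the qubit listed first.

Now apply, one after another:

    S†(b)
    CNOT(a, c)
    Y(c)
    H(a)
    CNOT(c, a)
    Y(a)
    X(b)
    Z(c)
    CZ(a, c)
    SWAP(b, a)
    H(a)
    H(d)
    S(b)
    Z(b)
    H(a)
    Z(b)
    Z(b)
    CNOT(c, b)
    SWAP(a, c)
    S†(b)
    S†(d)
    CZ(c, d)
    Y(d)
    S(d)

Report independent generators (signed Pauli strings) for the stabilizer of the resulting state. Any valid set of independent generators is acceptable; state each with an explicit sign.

One valid set of independent stabilizer generators is +IXII, -IIIX, -ZIII, -IIZI (any independent generating set of the same group is equally correct).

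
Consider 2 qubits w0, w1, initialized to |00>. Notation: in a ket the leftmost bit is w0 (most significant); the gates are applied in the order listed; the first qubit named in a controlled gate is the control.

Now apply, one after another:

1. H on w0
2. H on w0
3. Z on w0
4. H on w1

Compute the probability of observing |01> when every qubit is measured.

Outcome |01> occurs with probability 1/2.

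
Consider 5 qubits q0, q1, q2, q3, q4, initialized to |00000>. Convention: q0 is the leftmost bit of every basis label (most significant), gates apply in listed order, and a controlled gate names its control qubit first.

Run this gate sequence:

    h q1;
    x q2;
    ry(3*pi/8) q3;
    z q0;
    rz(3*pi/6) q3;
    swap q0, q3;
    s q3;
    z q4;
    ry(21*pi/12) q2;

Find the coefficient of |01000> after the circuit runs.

The final state's coefficient on |01000> equals sqrt(4 - 2*sqrt(2))*exp(3*I*pi/4)*cos(3*pi/16)/4.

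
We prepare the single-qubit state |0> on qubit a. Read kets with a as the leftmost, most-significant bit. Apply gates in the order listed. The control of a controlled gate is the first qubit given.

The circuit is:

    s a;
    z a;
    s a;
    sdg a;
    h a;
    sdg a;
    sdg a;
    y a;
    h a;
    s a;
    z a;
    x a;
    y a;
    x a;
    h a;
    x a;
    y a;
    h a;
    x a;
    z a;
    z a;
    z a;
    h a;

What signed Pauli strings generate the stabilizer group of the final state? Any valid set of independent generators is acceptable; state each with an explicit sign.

The stabilizer group can be generated by -X, among other valid generating sets.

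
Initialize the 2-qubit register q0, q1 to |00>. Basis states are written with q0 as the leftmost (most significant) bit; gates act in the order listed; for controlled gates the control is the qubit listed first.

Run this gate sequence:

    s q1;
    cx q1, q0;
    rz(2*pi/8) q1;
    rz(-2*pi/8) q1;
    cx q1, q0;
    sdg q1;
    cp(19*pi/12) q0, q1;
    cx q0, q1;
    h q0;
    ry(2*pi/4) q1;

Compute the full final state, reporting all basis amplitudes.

The resulting statevector has amplitude 1/2 on |00>, 1/2 on |01>, 1/2 on |10>, 1/2 on |11>. Key observation: the block from step 1 through step 6 cancels to the identity and can be dropped.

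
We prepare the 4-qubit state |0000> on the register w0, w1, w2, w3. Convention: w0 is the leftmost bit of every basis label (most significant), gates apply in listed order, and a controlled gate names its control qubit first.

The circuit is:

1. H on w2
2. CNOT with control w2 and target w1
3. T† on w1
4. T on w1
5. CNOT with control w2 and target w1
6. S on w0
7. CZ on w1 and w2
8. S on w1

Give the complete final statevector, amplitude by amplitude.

The resulting statevector has amplitude sqrt(2)/2 on |0000>, sqrt(2)/2 on |0010>, and 0 on every other basis state.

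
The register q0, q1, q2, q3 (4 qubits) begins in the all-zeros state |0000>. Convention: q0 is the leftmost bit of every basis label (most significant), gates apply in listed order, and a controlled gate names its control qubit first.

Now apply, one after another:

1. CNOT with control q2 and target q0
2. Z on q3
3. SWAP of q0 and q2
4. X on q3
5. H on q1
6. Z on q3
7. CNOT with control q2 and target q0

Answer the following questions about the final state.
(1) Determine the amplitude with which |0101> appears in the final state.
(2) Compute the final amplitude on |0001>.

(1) The amplitude on |0101> is -sqrt(2)/2.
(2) The final state's coefficient on |0001> equals -sqrt(2)/2.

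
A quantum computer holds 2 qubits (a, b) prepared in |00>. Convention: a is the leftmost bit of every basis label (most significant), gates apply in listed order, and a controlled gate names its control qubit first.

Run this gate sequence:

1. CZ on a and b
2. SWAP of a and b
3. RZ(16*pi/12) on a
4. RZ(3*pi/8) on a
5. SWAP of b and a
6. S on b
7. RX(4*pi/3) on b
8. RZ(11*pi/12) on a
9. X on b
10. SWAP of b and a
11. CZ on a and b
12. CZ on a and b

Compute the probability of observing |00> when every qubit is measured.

The probability of measuring |00> is 3/4. Key observation: gates 11-12 undo each other exactly, leaving only the rest of the circuit to track.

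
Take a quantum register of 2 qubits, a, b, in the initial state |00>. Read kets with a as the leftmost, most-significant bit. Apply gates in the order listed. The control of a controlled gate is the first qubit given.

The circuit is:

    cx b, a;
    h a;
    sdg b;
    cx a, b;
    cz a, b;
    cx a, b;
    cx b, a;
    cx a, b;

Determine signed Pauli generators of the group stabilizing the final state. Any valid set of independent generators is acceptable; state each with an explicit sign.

One valid set of independent stabilizer generators is -XX, +ZZ (any independent generating set of the same group is equally correct).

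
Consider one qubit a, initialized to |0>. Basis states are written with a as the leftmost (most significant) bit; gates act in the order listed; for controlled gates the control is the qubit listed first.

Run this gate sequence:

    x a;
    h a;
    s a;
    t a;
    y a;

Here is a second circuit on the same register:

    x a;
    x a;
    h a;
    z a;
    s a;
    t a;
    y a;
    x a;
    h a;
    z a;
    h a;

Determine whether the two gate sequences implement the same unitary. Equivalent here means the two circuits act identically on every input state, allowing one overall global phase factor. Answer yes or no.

Yes: on every input state the two circuits agree up to one overall phase factor.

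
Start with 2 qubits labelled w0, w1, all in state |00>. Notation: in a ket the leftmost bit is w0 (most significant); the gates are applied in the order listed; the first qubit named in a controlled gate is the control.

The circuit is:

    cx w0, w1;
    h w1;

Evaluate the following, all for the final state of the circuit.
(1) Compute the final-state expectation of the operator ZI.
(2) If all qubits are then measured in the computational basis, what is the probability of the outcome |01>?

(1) The observable ZI averages to 1.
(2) The probability of measuring |01> is 1/2.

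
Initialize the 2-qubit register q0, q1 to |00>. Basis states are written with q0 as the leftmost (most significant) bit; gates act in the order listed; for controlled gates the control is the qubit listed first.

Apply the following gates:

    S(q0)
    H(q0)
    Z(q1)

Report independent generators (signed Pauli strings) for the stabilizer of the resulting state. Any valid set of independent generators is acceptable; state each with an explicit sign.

The stabilizer group can be generated by +XI, +IZ, among other valid generating sets.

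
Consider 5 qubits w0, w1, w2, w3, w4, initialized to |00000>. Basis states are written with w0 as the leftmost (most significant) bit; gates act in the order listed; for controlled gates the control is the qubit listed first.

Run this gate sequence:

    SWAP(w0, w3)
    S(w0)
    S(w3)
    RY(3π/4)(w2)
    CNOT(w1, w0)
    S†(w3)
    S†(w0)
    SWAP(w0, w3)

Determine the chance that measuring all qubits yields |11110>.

Outcome |11110> occurs with probability 0.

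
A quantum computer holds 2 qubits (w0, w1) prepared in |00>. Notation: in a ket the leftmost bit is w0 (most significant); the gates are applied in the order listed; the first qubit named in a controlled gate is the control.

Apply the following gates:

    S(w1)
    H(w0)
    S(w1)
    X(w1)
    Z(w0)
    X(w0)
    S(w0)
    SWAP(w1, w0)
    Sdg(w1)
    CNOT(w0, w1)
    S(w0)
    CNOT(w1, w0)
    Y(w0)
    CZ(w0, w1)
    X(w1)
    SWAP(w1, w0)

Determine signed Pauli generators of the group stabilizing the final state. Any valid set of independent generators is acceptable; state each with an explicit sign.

One valid set of independent stabilizer generators is -XX, -ZZ (any independent generating set of the same group is equally correct).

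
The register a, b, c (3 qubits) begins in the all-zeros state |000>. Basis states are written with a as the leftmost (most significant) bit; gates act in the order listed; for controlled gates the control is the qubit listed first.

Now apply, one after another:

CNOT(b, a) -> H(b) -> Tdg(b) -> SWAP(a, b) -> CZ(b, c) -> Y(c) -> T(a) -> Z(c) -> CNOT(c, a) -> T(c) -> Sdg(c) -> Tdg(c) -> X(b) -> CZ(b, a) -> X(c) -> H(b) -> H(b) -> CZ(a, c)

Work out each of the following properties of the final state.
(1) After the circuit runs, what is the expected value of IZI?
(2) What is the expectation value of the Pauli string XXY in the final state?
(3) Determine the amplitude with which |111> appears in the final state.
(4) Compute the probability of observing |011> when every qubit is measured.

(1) In the final state, IZI has expectation -1. Key observation: the block from step 16 through step 17 cancels to the identity and can be dropped.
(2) The expectation value of XXY is 0.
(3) The amplitude on |111> is 0.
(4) Outcome |011> occurs with probability 0.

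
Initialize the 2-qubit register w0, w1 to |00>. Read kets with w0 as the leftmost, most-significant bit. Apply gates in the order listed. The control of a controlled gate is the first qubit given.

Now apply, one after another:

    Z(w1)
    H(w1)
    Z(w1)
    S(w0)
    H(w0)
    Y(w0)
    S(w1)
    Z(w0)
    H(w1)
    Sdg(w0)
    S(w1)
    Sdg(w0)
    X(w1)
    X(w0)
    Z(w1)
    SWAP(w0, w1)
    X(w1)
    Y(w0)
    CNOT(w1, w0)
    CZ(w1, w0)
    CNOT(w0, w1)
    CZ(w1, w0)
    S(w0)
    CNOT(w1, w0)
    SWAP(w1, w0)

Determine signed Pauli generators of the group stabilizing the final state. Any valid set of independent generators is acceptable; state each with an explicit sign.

The final state is stabilized by the group generated by +YZ, +ZY; other independent generating sets are equally valid.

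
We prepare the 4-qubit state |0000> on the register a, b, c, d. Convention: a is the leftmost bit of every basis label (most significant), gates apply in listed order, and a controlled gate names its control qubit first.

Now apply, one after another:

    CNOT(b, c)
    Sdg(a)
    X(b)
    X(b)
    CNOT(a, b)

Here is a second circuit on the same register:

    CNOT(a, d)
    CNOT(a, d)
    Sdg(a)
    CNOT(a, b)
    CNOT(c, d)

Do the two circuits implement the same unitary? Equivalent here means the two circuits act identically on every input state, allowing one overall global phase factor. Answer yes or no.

No — the two circuits implement different unitaries, even allowing a global phase.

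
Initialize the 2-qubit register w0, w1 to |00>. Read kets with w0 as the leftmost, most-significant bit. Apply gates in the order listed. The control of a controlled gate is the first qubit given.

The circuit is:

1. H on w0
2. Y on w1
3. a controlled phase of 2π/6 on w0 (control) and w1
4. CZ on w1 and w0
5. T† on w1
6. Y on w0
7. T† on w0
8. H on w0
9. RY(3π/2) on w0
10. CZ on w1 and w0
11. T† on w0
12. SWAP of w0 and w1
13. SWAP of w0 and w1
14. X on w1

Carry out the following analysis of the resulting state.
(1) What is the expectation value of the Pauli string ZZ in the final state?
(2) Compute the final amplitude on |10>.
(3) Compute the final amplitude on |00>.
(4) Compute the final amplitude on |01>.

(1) The expectation value of ZZ is 0. Key observation: the block from step 12 through step 13 cancels to the identity and can be dropped.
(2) |10> carries amplitude -sqrt(2)*exp(I*pi/4)/2 in the final state.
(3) |00> carries amplitude sqrt(2)*exp(I*pi/12)/2 in the final state.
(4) The final state's coefficient on |01> equals 0.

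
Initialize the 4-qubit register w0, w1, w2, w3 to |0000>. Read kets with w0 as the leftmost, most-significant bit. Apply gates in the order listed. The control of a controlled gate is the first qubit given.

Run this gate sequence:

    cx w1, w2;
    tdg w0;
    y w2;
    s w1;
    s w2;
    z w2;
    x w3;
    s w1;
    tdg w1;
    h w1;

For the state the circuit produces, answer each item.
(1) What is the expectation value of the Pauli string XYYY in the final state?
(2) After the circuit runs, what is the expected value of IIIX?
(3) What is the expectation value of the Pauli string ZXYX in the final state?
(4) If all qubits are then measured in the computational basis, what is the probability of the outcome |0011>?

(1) The observable XYYY averages to 0.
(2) The expectation value of IIIX is 0.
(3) In the final state, ZXYX has expectation 0.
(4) The probability of measuring |0011> is 1/2.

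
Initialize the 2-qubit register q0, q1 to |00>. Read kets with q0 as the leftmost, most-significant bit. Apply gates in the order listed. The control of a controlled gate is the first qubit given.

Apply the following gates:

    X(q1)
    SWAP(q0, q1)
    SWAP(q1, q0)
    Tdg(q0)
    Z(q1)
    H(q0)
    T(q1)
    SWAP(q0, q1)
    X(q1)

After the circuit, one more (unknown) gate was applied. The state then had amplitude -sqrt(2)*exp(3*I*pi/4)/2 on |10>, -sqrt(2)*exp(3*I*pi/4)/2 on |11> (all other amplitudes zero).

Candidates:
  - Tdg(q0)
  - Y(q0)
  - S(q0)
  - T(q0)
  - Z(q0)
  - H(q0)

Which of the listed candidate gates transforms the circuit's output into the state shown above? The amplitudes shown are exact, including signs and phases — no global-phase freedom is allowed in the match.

The unique candidate consistent with the amplitudes is S(q0).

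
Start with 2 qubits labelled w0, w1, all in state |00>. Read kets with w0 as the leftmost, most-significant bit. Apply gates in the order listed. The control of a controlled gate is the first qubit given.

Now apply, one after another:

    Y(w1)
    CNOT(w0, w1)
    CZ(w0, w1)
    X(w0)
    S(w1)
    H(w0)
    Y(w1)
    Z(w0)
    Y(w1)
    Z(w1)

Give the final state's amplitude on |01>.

The final state's coefficient on |01> equals sqrt(2)/2.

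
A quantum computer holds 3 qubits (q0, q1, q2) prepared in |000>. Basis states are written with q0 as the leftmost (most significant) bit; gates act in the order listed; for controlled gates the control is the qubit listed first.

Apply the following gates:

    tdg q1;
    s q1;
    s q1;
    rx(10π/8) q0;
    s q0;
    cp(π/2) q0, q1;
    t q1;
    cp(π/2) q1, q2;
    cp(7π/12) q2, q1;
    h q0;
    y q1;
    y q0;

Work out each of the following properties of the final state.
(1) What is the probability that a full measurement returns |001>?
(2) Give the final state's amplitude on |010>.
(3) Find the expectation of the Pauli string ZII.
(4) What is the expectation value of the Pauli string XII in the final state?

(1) The probability of measuring |001> is 0.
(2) The amplitude on |010> is sqrt(2)*(-sqrt(sqrt(2) + 2) - sqrt(2 - sqrt(2)))/4.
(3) The observable ZII averages to sqrt(2)/2.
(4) The expectation value of XII is sqrt(2)/2.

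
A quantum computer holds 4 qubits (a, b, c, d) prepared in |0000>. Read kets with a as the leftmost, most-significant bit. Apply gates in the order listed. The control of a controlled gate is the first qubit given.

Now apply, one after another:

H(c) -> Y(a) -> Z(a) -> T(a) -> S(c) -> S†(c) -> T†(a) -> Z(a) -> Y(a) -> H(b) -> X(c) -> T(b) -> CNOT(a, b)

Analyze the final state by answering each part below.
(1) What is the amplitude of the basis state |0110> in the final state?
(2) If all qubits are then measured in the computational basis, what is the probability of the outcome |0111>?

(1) The final state's coefficient on |0110> equals exp(I*pi/4)/2. Key observation: steps 2-9 multiply out to the identity, so the circuit reduces to the remaining gates.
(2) Outcome |0111> occurs with probability 0.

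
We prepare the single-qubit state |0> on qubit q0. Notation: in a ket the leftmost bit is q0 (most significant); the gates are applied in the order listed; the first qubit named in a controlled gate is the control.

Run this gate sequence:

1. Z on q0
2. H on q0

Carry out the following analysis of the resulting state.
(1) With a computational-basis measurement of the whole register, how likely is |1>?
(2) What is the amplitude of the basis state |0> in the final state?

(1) A full measurement returns |1> with probability 1/2.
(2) The amplitude on |0> is sqrt(2)/2.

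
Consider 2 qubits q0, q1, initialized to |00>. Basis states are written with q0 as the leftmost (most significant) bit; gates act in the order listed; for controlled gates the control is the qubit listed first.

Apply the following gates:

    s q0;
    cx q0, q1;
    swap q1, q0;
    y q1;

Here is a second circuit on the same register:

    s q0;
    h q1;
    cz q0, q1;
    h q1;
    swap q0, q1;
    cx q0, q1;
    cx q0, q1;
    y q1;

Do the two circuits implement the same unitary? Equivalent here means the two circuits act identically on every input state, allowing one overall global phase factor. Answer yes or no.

Yes, they are equivalent — the unitaries differ by at most a global phase.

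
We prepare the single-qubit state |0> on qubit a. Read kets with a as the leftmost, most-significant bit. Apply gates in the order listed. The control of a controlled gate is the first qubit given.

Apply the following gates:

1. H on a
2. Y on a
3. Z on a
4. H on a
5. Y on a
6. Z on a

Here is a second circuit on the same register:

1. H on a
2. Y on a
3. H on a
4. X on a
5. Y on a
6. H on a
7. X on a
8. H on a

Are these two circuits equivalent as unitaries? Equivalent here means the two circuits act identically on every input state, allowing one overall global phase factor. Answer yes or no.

Yes: on every input state the two circuits agree up to one overall phase factor.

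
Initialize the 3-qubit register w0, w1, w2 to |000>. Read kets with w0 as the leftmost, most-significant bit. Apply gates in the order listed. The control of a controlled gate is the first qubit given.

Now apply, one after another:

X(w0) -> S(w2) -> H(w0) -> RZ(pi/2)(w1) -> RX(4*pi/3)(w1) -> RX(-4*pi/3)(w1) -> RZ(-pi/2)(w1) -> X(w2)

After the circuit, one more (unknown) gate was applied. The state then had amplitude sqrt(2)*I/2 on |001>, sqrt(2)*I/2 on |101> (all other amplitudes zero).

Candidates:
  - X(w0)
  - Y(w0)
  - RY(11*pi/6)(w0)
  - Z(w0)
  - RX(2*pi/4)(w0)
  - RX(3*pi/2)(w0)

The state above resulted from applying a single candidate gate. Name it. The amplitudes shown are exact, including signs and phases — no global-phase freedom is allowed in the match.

The unique candidate consistent with the amplitudes is Y(w0). Key observation: steps 4-7 multiply out to the identity, so the circuit reduces to the remaining gates.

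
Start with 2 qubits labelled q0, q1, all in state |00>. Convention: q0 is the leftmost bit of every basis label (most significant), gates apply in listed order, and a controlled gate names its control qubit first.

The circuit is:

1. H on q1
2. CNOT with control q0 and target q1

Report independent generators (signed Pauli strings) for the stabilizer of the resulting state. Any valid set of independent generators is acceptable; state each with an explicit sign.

One valid set of independent stabilizer generators is +IX, +ZI (any independent generating set of the same group is equally correct).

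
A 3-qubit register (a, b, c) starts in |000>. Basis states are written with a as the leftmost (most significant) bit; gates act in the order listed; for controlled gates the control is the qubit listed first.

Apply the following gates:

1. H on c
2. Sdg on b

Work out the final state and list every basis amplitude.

The resulting statevector has amplitude sqrt(2)/2 on |000>, sqrt(2)/2 on |001>, and 0 on every other basis state.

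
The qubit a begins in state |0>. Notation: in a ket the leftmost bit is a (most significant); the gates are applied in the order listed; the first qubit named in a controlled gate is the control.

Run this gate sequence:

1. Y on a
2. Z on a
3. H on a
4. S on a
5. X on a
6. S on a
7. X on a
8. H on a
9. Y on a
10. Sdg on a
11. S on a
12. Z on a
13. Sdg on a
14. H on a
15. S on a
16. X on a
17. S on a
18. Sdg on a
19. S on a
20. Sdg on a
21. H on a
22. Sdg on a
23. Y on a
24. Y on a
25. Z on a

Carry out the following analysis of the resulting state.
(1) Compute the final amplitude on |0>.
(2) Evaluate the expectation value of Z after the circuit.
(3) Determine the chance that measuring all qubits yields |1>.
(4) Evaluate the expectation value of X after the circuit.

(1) |0> carries amplitude 1/2 - I/2 in the final state.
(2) The observable Z averages to 0.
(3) The probability of measuring |1> is 1/2.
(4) The expectation value of X is -1.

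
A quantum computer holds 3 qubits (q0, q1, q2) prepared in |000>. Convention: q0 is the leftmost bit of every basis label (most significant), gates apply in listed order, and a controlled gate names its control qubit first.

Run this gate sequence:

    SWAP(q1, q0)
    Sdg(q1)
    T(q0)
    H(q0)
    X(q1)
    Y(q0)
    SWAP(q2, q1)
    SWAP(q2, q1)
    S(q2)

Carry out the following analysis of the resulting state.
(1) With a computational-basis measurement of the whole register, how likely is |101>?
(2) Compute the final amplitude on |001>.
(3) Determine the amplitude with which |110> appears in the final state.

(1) The probability of measuring |101> is 0. Key observation: the block from step 7 through step 8 cancels to the identity and can be dropped.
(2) |001> carries amplitude 0 in the final state.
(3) The amplitude on |110> is sqrt(2)*I/2.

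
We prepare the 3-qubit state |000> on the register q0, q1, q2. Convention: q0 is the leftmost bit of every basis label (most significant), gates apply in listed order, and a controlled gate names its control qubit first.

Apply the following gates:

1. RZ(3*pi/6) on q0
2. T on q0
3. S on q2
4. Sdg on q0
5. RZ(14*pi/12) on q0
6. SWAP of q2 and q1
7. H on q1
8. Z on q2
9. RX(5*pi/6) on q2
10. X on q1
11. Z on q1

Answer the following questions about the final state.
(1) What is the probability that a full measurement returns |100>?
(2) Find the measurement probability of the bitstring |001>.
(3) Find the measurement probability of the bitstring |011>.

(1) A full measurement returns |100> with probability 0.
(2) A full measurement returns |001> with probability sqrt(3)/8 + 1/4.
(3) Outcome |011> occurs with probability sqrt(3)/8 + 1/4.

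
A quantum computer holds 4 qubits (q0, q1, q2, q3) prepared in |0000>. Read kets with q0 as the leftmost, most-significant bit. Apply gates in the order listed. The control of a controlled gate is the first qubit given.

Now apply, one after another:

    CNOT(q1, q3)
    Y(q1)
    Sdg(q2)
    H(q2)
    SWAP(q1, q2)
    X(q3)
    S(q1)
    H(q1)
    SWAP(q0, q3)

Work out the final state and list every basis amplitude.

After the circuit, the state carries amplitude -1/2 + I/2 on |1010>, 1/2 + I/2 on |1110>, and 0 on every other basis state.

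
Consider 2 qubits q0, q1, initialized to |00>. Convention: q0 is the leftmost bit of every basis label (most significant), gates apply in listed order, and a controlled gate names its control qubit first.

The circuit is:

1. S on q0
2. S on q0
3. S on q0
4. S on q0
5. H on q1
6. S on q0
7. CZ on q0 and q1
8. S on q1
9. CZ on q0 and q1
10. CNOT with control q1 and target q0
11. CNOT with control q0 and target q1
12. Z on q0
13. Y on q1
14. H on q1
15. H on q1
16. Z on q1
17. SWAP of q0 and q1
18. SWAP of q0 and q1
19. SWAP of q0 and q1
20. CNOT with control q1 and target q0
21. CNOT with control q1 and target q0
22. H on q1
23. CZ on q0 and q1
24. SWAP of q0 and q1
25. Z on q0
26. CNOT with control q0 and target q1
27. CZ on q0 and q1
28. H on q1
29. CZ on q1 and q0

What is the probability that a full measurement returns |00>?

Outcome |00> occurs with probability 1/4. Key observation: the block from step 1 through step 4 cancels to the identity and can be dropped.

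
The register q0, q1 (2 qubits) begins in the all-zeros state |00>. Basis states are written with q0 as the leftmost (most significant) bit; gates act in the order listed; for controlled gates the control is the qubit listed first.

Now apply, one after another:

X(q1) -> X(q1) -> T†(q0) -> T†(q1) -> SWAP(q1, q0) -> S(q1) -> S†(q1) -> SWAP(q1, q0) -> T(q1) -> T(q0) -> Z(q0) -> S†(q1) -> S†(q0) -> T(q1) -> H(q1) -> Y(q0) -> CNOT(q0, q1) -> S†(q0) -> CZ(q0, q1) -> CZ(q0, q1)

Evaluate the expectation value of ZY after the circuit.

In the final state, ZY has expectation 0.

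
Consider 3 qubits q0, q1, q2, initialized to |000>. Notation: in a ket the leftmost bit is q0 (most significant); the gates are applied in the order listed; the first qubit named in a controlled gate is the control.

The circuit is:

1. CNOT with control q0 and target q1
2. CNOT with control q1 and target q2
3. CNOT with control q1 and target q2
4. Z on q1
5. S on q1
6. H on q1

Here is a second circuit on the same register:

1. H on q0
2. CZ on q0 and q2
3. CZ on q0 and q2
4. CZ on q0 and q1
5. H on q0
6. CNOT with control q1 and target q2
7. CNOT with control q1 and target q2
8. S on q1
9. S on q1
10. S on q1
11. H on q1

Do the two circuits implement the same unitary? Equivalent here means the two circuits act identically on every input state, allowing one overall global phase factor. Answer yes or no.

No, they are not equivalent — no single phase factor reconciles the two unitaries.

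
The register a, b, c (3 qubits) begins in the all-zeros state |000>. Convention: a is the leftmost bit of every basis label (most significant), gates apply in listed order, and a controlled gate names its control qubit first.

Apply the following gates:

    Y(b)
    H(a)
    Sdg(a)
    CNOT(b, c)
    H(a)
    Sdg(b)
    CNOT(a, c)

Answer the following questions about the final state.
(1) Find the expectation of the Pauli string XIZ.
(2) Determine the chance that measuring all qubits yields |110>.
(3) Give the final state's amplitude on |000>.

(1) In the final state, XIZ has expectation 0.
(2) The probability of measuring |110> is 1/2.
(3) The amplitude on |000> is 0.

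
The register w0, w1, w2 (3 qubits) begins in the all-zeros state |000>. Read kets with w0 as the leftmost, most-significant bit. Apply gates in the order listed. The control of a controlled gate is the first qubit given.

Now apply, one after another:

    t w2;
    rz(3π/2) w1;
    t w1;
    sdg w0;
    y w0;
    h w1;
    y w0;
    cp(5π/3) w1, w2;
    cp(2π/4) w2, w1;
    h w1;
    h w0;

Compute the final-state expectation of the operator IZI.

In the final state, IZI has expectation 1.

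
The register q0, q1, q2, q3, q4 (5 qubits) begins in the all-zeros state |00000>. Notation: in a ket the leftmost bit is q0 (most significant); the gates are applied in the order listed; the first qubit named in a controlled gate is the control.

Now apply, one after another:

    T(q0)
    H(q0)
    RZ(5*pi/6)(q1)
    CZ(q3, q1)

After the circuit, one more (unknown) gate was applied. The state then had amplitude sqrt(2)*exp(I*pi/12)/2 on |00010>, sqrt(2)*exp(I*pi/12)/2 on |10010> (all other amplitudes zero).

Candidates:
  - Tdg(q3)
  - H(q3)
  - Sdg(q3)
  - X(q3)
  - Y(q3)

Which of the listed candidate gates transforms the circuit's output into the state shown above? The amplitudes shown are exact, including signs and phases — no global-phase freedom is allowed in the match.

The unique candidate consistent with the amplitudes is Y(q3).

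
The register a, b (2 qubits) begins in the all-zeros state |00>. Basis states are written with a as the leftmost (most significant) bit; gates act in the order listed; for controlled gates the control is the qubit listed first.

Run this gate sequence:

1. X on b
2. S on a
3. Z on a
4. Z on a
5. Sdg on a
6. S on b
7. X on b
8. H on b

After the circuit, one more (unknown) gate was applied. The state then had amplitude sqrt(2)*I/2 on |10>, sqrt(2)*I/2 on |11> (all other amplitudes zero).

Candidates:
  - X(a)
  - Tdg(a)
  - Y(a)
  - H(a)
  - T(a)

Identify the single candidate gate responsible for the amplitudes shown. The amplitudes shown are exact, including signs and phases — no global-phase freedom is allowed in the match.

The applied gate was X(a). Key observation: gates 2-5 undo each other exactly, leaving only the rest of the circuit to track.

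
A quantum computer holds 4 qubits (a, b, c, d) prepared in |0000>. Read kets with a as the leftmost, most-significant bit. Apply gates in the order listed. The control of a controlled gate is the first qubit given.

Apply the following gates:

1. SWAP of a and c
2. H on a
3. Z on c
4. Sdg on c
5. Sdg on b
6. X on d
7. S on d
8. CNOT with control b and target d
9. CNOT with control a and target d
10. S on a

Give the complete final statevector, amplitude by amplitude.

The resulting statevector has amplitude sqrt(2)*I/2 on |0001>, -sqrt(2)/2 on |1000>, and 0 on every other basis state.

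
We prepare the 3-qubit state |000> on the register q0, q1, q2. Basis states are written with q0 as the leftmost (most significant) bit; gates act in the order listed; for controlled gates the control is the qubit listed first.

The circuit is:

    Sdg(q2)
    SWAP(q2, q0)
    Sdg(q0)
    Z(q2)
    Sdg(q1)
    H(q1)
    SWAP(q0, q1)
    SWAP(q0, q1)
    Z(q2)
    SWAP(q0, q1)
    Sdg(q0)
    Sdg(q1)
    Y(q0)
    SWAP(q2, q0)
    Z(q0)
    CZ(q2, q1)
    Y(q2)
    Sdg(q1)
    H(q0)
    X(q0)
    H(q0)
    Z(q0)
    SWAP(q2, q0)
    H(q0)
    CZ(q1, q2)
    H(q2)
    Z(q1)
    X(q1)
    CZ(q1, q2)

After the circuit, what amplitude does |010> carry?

|010> carries amplitude sqrt(2)*(1 - I)/4 in the final state. Key observation: steps 19-22 multiply out to the identity, so the circuit reduces to the remaining gates.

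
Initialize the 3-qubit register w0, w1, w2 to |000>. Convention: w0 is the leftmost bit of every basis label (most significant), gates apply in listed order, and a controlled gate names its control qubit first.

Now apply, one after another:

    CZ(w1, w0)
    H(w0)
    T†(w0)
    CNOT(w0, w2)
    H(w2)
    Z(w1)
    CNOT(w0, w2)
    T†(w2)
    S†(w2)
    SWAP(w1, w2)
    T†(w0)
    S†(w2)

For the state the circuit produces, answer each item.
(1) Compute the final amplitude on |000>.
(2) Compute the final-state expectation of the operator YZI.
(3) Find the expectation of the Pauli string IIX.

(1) The amplitude on |000> is 1/2.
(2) The expectation value of YZI is 1.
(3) The expectation value of IIX is 0.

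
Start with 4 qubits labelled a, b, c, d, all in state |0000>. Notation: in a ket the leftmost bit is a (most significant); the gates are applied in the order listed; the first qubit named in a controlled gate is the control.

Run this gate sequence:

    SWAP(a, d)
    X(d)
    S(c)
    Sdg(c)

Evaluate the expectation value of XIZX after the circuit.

The observable XIZX averages to 0. Key observation: gates 3-4 undo each other exactly, leaving only the rest of the circuit to track.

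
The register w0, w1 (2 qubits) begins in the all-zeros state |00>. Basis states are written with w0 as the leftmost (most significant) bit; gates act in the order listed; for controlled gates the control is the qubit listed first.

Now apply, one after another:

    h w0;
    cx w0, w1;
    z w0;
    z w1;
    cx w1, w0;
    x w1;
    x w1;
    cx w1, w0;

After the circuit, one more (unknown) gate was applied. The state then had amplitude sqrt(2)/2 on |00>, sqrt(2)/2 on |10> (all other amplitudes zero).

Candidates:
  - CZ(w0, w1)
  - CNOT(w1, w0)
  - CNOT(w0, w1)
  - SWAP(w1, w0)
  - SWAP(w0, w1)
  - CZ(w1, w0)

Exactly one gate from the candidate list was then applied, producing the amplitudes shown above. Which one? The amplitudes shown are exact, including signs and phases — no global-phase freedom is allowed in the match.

The unique candidate consistent with the amplitudes is CNOT(w0, w1). Key observation: the block from step 5 through step 8 cancels to the identity and can be dropped.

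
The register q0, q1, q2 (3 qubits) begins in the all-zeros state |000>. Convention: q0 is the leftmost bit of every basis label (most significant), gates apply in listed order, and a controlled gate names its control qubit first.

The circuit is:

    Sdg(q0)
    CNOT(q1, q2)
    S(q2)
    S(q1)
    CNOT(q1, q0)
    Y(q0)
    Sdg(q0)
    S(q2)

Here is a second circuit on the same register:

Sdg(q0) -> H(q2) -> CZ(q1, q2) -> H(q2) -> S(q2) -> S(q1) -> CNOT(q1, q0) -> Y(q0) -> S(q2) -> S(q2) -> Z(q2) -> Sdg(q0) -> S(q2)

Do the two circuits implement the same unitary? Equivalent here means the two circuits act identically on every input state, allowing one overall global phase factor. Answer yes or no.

Yes, they are equivalent — the unitaries differ by at most a global phase.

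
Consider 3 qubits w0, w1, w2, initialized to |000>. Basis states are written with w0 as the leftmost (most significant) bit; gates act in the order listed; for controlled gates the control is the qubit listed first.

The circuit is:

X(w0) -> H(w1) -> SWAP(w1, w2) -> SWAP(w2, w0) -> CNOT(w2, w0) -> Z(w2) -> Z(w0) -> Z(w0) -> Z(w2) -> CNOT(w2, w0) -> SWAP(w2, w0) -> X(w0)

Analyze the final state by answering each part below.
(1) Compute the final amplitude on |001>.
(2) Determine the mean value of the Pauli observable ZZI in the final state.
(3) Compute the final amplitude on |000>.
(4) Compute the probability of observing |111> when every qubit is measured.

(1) The final state's coefficient on |001> equals sqrt(2)/2. Key observation: gates 4-11 undo each other exactly, leaving only the rest of the circuit to track.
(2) The expectation value of ZZI is 1.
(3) |000> carries amplitude sqrt(2)/2 in the final state.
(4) Outcome |111> occurs with probability 0.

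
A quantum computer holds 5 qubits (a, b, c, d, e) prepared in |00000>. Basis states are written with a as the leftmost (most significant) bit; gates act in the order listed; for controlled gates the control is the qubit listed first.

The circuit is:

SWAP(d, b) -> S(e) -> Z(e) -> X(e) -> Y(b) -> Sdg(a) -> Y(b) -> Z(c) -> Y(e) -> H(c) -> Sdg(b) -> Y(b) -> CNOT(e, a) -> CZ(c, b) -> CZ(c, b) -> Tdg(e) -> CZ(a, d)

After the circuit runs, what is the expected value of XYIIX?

In the final state, XYIIX has expectation 0.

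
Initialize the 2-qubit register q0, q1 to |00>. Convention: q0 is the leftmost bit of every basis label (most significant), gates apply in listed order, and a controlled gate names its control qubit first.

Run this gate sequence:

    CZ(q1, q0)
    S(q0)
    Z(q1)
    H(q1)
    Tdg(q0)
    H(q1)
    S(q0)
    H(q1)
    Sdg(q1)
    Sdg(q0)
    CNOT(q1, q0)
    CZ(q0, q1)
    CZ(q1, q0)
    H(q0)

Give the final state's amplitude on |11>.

|11> carries amplitude I/2 in the final state.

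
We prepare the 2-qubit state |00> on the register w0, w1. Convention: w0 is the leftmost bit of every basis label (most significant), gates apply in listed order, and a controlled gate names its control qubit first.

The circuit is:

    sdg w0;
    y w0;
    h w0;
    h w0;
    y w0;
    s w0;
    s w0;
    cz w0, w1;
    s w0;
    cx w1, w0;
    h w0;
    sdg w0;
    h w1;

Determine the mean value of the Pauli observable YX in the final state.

The observable YX averages to -1. Key observation: steps 2-5 multiply out to the identity, so the circuit reduces to the remaining gates.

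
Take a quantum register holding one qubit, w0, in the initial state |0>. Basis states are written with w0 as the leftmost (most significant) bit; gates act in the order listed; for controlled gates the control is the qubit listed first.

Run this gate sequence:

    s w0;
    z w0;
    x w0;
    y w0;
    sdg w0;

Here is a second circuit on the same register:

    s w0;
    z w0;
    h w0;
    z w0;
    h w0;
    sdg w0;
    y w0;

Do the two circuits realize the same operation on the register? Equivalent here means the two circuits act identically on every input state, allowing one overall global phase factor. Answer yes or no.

No, they are not equivalent — no single phase factor reconciles the two unitaries.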